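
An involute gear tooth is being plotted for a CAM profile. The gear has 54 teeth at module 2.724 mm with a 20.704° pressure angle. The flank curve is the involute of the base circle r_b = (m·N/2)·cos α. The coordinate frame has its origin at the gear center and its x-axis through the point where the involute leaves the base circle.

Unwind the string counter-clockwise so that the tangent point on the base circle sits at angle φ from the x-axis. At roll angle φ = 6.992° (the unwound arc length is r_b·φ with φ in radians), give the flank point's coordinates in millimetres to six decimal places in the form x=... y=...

x=69.308594 y=0.041615

pitch radius r_p = m·N/2 = 2.724·54/2 = 73.548000
base radius r_b = r_p·cos α = 73.548000·cos 20.704° = 68.798222
roll angle φ = 6.992° = 0.12203342 rad
x = r_b·(cos φ + φ·sin φ) = 68.798222·(0.99256316 + 0.12203342·0.12173076) = 69.308594
y = r_b·(sin φ − φ·cos φ) = 68.798222·(0.12173076 − 0.12203342·0.99256316) = 0.041615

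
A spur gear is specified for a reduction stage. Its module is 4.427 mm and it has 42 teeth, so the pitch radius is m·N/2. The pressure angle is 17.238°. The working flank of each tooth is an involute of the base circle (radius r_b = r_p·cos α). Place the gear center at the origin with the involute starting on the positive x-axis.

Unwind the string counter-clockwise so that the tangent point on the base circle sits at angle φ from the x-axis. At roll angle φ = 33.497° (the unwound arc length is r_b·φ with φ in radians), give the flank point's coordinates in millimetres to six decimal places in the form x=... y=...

pitch radius r_p = m·N/2 = 4.427·42/2 = 92.967000
base radius r_b = r_p·cos α = 92.967000·cos 17.238° = 88.791111
roll angle φ = 33.497° = 0.58463294 rad
x = r_b·(cos φ + φ·sin φ) = 88.791111·(0.83391472 + 0.58463294·0.55189332) = 102.693112
y = r_b·(sin φ − φ·cos φ) = 88.791111·(0.55189332 − 0.58463294·0.83391472) = 5.714534

x=102.693112 y=5.714534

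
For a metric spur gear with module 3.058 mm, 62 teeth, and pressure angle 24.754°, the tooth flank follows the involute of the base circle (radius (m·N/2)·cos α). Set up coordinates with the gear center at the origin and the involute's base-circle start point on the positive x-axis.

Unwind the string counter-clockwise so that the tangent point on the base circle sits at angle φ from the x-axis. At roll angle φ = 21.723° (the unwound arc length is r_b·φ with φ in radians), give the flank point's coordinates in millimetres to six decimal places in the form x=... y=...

x=92.054143 y=1.541538

pitch radius r_p = m·N/2 = 3.058·62/2 = 94.798000
base radius r_b = r_p·cos α = 94.798000·cos 24.754° = 86.087386
roll angle φ = 21.723° = 0.37913787 rad
x = r_b·(cos φ + φ·sin φ) = 86.087386·(0.92898407 + 0.37913787·0.37011971) = 92.054143
y = r_b·(sin φ − φ·cos φ) = 86.087386·(0.37011971 − 0.37913787·0.92898407) = 1.541538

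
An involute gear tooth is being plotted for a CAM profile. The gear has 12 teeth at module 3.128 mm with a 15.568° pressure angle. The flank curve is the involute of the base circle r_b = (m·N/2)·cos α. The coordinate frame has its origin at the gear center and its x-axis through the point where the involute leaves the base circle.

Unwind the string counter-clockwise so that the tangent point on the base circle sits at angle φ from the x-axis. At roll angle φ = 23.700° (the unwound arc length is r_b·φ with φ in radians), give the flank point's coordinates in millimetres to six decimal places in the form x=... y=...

x=19.560619 y=0.419268

pitch radius r_p = m·N/2 = 3.128·12/2 = 18.768000
base radius r_b = r_p·cos α = 18.768000·cos 15.568° = 18.079451
roll angle φ = 23.700° = 0.41364303 rad
x = r_b·(cos φ + φ·sin φ) = 18.079451·(0.91566259 + 0.41364303·0.40194778) = 19.560619
y = r_b·(sin φ − φ·cos φ) = 18.079451·(0.40194778 − 0.41364303·0.91566259) = 0.419268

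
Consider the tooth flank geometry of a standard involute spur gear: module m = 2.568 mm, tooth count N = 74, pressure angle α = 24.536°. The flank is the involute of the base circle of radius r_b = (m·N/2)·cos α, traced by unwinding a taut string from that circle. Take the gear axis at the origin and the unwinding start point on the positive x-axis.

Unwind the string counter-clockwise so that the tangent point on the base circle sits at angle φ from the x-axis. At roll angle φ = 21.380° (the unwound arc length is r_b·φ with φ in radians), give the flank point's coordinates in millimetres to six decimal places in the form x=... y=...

pitch radius r_p = m·N/2 = 2.568·74/2 = 95.016000
base radius r_b = r_p·cos α = 95.016000·cos 24.536° = 86.436106
roll angle φ = 21.380° = 0.37315139 rad
x = r_b·(cos φ + φ·sin φ) = 86.436106·(0.93118313 + 0.37315139·0.36455176) = 92.246006
y = r_b·(sin φ − φ·cos φ) = 86.436106·(0.36455176 − 0.37315139·0.93118313) = 1.476284

x=92.246006 y=1.476284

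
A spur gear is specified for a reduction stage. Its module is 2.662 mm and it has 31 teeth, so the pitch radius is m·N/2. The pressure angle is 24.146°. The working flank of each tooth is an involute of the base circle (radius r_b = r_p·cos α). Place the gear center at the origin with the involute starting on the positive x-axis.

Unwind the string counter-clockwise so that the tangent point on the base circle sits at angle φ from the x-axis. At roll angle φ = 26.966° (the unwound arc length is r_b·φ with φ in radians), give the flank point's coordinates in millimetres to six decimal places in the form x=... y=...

pitch radius r_p = m·N/2 = 2.662·31/2 = 41.261000
base radius r_b = r_p·cos α = 41.261000·cos 24.146° = 37.650912
roll angle φ = 26.966° = 0.47064549 rad
x = r_b·(cos φ + φ·sin φ) = 37.650912·(0.89127577 + 0.47064549·0.45346169) = 41.592792
y = r_b·(sin φ − φ·cos φ) = 37.650912·(0.45346169 − 0.47064549·0.89127577) = 1.279633

x=41.592792 y=1.279633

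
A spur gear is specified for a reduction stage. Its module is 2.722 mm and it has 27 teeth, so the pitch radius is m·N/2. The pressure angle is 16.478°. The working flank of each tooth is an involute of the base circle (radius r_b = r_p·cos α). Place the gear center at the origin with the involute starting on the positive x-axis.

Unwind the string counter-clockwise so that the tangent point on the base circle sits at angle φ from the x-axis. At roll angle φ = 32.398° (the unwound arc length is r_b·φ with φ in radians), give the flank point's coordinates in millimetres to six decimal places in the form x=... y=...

x=40.428774 y=2.056476

pitch radius r_p = m·N/2 = 2.722·27/2 = 36.747000
base radius r_b = r_p·cos α = 36.747000·cos 16.478° = 35.237754
roll angle φ = 32.398° = 0.56545177 rad
x = r_b·(cos φ + φ·sin φ) = 35.237754·(0.84434663 + 0.56545177·0.53579732) = 40.428774
y = r_b·(sin φ − φ·cos φ) = 35.237754·(0.53579732 − 0.56545177·0.84434663) = 2.056476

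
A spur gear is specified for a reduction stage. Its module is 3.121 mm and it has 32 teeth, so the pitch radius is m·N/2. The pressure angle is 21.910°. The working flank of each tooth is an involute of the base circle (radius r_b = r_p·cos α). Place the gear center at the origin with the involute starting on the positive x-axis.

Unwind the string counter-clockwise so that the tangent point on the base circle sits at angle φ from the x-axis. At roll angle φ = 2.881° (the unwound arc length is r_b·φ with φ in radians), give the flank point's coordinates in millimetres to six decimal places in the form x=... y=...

x=46.387711 y=0.001963

pitch radius r_p = m·N/2 = 3.121·32/2 = 49.936000
base radius r_b = r_p·cos α = 49.936000·cos 21.910° = 46.329180
roll angle φ = 2.881° = 0.05028294 rad
x = r_b·(cos φ + φ·sin φ) = 46.329180·(0.99873608 + 0.05028294·0.05026175) = 46.387711
y = r_b·(sin φ − φ·cos φ) = 46.329180·(0.05026175 − 0.05028294·0.99873608) = 0.001963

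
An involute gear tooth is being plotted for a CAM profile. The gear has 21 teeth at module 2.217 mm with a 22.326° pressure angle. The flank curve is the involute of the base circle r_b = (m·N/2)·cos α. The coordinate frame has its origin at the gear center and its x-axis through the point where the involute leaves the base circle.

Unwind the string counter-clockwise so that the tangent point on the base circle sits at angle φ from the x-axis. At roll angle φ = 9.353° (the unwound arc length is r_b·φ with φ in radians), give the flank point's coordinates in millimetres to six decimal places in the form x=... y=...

pitch radius r_p = m·N/2 = 2.217·21/2 = 23.278500
base radius r_b = r_p·cos α = 23.278500·cos 22.326° = 21.533484
roll angle φ = 9.353° = 0.16324064 rad
x = r_b·(cos φ + φ·sin φ) = 21.533484·(0.98670581 + 0.16324064·0.16251662) = 21.818482
y = r_b·(sin φ − φ·cos φ) = 21.533484·(0.16251662 − 0.16324064·0.98670581) = 0.031140

x=21.818482 y=0.031140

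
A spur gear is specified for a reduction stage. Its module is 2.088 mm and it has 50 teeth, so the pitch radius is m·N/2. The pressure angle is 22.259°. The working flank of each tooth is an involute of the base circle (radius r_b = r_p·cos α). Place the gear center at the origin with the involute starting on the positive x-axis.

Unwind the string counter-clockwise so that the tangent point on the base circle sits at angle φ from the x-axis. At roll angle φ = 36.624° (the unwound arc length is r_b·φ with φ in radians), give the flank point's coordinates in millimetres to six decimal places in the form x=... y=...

x=57.194102 y=4.036422

pitch radius r_p = m·N/2 = 2.088·50/2 = 52.200000
base radius r_b = r_p·cos α = 52.200000·cos 22.259° = 48.310109
roll angle φ = 36.624° = 0.63920939 rad
x = r_b·(cos φ + φ·sin φ) = 48.310109·(0.80256766 + 0.63920939·0.59656111) = 57.194102
y = r_b·(sin φ − φ·cos φ) = 48.310109·(0.59656111 − 0.63920939·0.80256766) = 4.036422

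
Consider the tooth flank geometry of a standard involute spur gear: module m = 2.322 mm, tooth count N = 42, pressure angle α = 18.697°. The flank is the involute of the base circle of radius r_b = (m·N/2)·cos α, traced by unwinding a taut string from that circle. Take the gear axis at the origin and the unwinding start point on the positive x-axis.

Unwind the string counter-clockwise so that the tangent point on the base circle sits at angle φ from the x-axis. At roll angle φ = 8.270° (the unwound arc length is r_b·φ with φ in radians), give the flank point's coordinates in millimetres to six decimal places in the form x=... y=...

pitch radius r_p = m·N/2 = 2.322·42/2 = 48.762000
base radius r_b = r_p·cos α = 48.762000·cos 18.697° = 46.188686
roll angle φ = 8.270° = 0.14433873 rad
x = r_b·(cos φ + φ·sin φ) = 46.188686·(0.98960124 + 0.14433873·0.14383807) = 46.667323
y = r_b·(sin φ − φ·cos φ) = 46.188686·(0.14383807 − 0.14433873·0.98960124) = 0.046202

x=46.667323 y=0.046202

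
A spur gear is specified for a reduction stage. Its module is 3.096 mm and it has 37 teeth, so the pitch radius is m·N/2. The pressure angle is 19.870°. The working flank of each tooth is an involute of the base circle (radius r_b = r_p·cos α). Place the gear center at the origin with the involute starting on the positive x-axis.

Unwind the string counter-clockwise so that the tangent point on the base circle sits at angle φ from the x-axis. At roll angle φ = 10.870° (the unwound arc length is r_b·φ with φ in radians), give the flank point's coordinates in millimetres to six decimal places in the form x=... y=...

x=54.826831 y=0.122166

pitch radius r_p = m·N/2 = 3.096·37/2 = 57.276000
base radius r_b = r_p·cos α = 57.276000·cos 19.870° = 53.866143
roll angle φ = 10.870° = 0.18971729 rad
x = r_b·(cos φ + φ·sin φ) = 53.866143·(0.98205759 + 0.18971729·0.18858126) = 54.826831
y = r_b·(sin φ − φ·cos φ) = 53.866143·(0.18858126 − 0.18971729·0.98205759) = 0.122166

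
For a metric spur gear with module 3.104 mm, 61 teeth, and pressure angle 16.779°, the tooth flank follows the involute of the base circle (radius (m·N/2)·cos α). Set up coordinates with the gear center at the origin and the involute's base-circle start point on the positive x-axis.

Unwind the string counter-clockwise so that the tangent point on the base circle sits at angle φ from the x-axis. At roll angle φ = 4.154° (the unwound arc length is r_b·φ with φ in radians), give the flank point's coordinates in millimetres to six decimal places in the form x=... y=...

pitch radius r_p = m·N/2 = 3.104·61/2 = 94.672000
base radius r_b = r_p·cos α = 94.672000·cos 16.779° = 90.641375
roll angle φ = 4.154° = 0.07250098 rad
x = r_b·(cos φ + φ·sin φ) = 90.641375·(0.99737296 + 0.07250098·0.07243748) = 90.879285
y = r_b·(sin φ − φ·cos φ) = 90.641375·(0.07243748 − 0.07250098·0.99737296) = 0.011508

x=90.879285 y=0.011508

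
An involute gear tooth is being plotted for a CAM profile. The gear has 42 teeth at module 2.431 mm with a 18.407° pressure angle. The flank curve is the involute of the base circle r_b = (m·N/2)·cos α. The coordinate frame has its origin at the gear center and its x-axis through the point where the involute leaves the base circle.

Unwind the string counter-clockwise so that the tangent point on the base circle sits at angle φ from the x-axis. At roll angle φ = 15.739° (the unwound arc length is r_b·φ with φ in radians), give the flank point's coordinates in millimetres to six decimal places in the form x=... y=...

pitch radius r_p = m·N/2 = 2.431·42/2 = 51.051000
base radius r_b = r_p·cos α = 51.051000·cos 18.407° = 48.439100
roll angle φ = 15.739° = 0.27469737 rad
x = r_b·(cos φ + φ·sin φ) = 48.439100·(0.96250733 + 0.27469737·0.27125567) = 50.232342
y = r_b·(sin φ − φ·cos φ) = 48.439100·(0.27125567 − 0.27469737·0.96250733) = 0.332168

x=50.232342 y=0.332168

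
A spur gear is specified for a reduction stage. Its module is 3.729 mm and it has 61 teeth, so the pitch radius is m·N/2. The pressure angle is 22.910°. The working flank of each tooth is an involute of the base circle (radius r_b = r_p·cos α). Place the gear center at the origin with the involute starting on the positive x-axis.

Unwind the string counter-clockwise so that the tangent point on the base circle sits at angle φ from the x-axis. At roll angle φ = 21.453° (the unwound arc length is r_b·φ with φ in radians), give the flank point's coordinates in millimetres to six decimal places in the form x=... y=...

x=111.851035 y=1.807513

pitch radius r_p = m·N/2 = 3.729·61/2 = 113.734500
base radius r_b = r_p·cos α = 113.734500·cos 22.910° = 104.762836
roll angle φ = 21.453° = 0.37442548 rad
x = r_b·(cos φ + φ·sin φ) = 104.762836·(0.93071790 + 0.37442548·0.36573788) = 111.851035
y = r_b·(sin φ − φ·cos φ) = 104.762836·(0.36573788 − 0.37442548·0.93071790) = 1.807513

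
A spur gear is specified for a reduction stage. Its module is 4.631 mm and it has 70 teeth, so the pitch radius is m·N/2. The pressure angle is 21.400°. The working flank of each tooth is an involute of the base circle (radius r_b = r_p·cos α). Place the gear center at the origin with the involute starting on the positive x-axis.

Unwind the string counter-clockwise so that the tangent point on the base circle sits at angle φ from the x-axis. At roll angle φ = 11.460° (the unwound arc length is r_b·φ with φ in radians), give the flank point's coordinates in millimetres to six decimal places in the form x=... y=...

pitch radius r_p = m·N/2 = 4.631·70/2 = 162.085000
base radius r_b = r_p·cos α = 162.085000·cos 21.400° = 150.910182
roll angle φ = 11.460° = 0.20001473 rad
x = r_b·(cos φ + φ·sin φ) = 150.910182·(0.98006365 + 0.20001473·0.19868377) = 153.898706
y = r_b·(sin φ − φ·cos φ) = 150.910182·(0.19868377 − 0.20001473·0.98006365) = 0.400908

x=153.898706 y=0.400908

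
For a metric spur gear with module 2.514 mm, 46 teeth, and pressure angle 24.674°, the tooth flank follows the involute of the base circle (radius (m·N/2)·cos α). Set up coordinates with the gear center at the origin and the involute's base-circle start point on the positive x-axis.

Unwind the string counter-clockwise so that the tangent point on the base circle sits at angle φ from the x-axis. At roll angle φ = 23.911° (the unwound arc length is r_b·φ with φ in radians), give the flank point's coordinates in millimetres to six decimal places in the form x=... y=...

x=56.920861 y=1.250933

pitch radius r_p = m·N/2 = 2.514·46/2 = 57.822000
base radius r_b = r_p·cos α = 57.822000·cos 24.674° = 52.542719
roll angle φ = 23.911° = 0.41732568 rad
x = r_b·(cos φ + φ·sin φ) = 52.542719·(0.91417616 + 0.41732568·0.40531710) = 56.920861
y = r_b·(sin φ − φ·cos φ) = 52.542719·(0.40531710 − 0.41732568·0.91417616) = 1.250933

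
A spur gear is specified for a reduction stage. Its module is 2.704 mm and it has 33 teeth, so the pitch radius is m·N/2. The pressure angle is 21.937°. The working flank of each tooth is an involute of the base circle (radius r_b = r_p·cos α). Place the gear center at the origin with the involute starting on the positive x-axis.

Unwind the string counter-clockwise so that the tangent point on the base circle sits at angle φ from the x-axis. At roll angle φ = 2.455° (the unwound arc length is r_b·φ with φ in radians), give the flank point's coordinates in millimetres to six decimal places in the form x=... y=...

x=41.423560 y=0.001085

pitch radius r_p = m·N/2 = 2.704·33/2 = 44.616000
base radius r_b = r_p·cos α = 44.616000·cos 21.937° = 41.385587
roll angle φ = 2.455° = 0.04284783 rad
x = r_b·(cos φ + φ·sin φ) = 41.385587·(0.99908217 + 0.04284783·0.04283472) = 41.423560
y = r_b·(sin φ − φ·cos φ) = 41.385587·(0.04283472 − 0.04284783·0.99908217) = 0.001085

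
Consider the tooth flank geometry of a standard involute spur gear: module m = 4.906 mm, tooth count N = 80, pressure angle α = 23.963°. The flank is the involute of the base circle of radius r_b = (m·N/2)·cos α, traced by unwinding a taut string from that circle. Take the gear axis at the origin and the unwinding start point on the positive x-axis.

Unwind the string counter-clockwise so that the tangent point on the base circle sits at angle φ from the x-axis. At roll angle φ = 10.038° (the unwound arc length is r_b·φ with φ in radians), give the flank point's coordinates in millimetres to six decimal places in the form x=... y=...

pitch radius r_p = m·N/2 = 4.906·80/2 = 196.240000
base radius r_b = r_p·cos α = 196.240000·cos 23.963° = 179.325667
roll angle φ = 10.038° = 0.17519615 rad
x = r_b·(cos φ + φ·sin φ) = 179.325667·(0.98469237 + 0.17519615·0.17430129) = 182.056669
y = r_b·(sin φ − φ·cos φ) = 179.325667·(0.17430129 − 0.17519615·0.98469237) = 0.320451

x=182.056669 y=0.320451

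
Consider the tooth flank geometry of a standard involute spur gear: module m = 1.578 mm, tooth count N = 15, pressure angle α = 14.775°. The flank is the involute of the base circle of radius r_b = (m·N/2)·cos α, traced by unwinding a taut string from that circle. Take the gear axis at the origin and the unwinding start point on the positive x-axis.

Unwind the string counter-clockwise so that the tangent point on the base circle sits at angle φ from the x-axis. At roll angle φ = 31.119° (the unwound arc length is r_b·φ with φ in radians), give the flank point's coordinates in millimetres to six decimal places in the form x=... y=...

x=13.009101 y=0.593318

pitch radius r_p = m·N/2 = 1.578·15/2 = 11.835000
base radius r_b = r_p·cos α = 11.835000·cos 14.775° = 11.443673
roll angle φ = 31.119° = 0.54312901 rad
x = r_b·(cos φ + φ·sin φ) = 11.443673·(0.85609575 + 0.54312901·0.51681725) = 13.009101
y = r_b·(sin φ − φ·cos φ) = 11.443673·(0.51681725 − 0.54312901·0.85609575) = 0.593318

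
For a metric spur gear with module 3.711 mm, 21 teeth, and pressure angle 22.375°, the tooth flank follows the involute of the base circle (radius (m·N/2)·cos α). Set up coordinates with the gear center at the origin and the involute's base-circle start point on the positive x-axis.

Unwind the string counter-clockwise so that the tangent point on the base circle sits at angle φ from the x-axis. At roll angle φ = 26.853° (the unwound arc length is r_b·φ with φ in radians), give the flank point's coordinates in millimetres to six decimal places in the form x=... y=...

pitch radius r_p = m·N/2 = 3.711·21/2 = 38.965500
base radius r_b = r_p·cos α = 38.965500·cos 22.375° = 36.031874
roll angle φ = 26.853° = 0.46867326 rad
x = r_b·(cos φ + φ·sin φ) = 36.031874·(0.89216836 + 0.46867326·0.45170301) = 39.774486
y = r_b·(sin φ − φ·cos φ) = 36.031874·(0.45170301 − 0.46867326·0.89216836) = 1.209502

x=39.774486 y=1.209502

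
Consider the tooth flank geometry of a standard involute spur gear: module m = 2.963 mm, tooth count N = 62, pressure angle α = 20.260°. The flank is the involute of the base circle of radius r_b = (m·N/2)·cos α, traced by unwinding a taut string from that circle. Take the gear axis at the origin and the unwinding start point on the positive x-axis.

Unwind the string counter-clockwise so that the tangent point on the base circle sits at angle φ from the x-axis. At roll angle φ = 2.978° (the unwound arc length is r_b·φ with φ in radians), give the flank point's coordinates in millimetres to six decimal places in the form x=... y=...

pitch radius r_p = m·N/2 = 2.963·62/2 = 91.853000
base radius r_b = r_p·cos α = 91.853000·cos 20.260° = 86.170139
roll angle φ = 2.978° = 0.05197591 rad
x = r_b·(cos φ + φ·sin φ) = 86.170139·(0.99864956 + 0.05197591·0.05195251) = 86.286454
y = r_b·(sin φ − φ·cos φ) = 86.170139·(0.05195251 − 0.05197591·0.99864956) = 0.004032

x=86.286454 y=0.004032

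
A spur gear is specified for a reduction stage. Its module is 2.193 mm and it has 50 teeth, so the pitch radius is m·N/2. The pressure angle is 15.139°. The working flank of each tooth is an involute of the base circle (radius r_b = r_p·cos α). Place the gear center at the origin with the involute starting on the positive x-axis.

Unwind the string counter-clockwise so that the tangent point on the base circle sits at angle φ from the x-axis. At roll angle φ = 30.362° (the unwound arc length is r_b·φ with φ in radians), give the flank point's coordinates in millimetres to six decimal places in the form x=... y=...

x=59.839340 y=2.552089

pitch radius r_p = m·N/2 = 2.193·50/2 = 54.825000
base radius r_b = r_p·cos α = 54.825000·cos 15.139° = 52.922303
roll angle φ = 30.362° = 0.52991687 rad
x = r_b·(cos φ + φ·sin φ) = 52.922303·(0.86284909 + 0.52991687·0.50546161) = 59.839340
y = r_b·(sin φ − φ·cos φ) = 52.922303·(0.50546161 − 0.52991687·0.86284909) = 2.552089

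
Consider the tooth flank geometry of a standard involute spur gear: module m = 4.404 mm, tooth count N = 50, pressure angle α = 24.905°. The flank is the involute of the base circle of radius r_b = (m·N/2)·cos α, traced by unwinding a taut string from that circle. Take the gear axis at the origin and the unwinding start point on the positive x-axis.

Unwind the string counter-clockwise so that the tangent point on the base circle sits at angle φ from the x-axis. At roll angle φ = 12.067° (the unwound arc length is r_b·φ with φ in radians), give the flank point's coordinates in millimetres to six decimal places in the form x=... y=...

pitch radius r_p = m·N/2 = 4.404·50/2 = 110.100000
base radius r_b = r_p·cos α = 110.100000·cos 24.905° = 99.861500
roll angle φ = 12.067° = 0.21060888 rad
x = r_b·(cos φ + φ·sin φ) = 99.861500·(0.97790381 + 0.21060888·0.20905537) = 102.051735
y = r_b·(sin φ − φ·cos φ) = 99.861500·(0.20905537 − 0.21060888·0.97790381) = 0.309585

x=102.051735 y=0.309585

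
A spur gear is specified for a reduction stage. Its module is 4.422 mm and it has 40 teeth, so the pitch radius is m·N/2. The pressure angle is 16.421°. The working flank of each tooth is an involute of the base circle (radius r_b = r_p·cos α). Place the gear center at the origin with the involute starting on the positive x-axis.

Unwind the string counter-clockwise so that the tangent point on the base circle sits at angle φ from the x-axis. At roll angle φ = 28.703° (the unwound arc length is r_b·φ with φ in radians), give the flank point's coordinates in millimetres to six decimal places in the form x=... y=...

pitch radius r_p = m·N/2 = 4.422·40/2 = 88.440000
base radius r_b = r_p·cos α = 88.440000·cos 16.421° = 84.832570
roll angle φ = 28.703° = 0.50096186 rad
x = r_b·(cos φ + φ·sin φ) = 84.832570·(0.87712102 + 0.50096186·0.48026942) = 94.818863
y = r_b·(sin φ − φ·cos φ) = 84.832570·(0.48026942 − 0.50096186·0.87712102) = 3.466704

x=94.818863 y=3.466704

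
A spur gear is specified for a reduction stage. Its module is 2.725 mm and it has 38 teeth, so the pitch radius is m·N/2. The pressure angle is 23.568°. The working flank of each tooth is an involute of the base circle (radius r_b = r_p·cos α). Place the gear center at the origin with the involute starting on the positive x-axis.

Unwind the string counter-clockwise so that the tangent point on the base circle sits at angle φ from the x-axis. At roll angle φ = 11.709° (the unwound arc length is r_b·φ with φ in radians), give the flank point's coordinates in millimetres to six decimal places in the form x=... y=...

pitch radius r_p = m·N/2 = 2.725·38/2 = 51.775000
base radius r_b = r_p·cos α = 51.775000·cos 23.568° = 47.456250
roll angle φ = 11.709° = 0.20436060 rad
x = r_b·(cos φ + φ·sin φ) = 47.456250·(0.97919094 + 0.20436060·0.20294111) = 48.436891
y = r_b·(sin φ − φ·cos φ) = 47.456250·(0.20294111 − 0.20436060·0.97919094) = 0.134446

x=48.436891 y=0.134446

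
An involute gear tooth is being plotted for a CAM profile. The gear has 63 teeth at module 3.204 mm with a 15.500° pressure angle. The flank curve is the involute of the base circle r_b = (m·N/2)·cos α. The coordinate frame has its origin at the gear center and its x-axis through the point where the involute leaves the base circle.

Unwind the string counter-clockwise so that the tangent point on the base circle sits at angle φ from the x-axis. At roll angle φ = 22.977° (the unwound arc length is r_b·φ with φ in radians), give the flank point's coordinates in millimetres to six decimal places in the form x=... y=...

pitch radius r_p = m·N/2 = 3.204·63/2 = 100.926000
base radius r_b = r_p·cos α = 100.926000·cos 15.500° = 97.255367
roll angle φ = 22.977° = 0.40102430 rad
x = r_b·(cos φ + φ·sin φ) = 97.255367·(0.92066163 + 0.40102430·0.39036158) = 104.764076
y = r_b·(sin φ − φ·cos φ) = 97.255367·(0.39036158 − 0.40102430·0.92066163) = 2.057330

x=104.764076 y=2.057330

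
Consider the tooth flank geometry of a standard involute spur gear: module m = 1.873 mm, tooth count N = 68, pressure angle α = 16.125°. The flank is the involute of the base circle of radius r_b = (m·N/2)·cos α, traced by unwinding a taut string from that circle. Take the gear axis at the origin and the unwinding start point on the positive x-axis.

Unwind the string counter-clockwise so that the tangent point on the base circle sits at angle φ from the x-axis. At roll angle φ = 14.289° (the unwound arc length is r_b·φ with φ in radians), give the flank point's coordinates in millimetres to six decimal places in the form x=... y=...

pitch radius r_p = m·N/2 = 1.873·68/2 = 63.682000
base radius r_b = r_p·cos α = 63.682000·cos 16.125° = 61.176627
roll angle φ = 14.289° = 0.24939010 rad
x = r_b·(cos φ + φ·sin φ) = 61.176627·(0.96906313 + 0.24939010·0.24681297) = 63.049601
y = r_b·(sin φ − φ·cos φ) = 61.176627·(0.24681297 − 0.24939010·0.96906313) = 0.314339

x=63.049601 y=0.314339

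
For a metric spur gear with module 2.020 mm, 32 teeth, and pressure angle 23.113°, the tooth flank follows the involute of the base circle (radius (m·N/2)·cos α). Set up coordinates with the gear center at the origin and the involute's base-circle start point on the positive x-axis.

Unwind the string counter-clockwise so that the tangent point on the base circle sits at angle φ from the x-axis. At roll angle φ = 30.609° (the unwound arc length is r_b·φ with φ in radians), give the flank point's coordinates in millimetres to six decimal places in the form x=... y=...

pitch radius r_p = m·N/2 = 2.020·32/2 = 32.320000
base radius r_b = r_p·cos α = 32.320000·cos 23.113° = 29.725753
roll angle φ = 30.609° = 0.53422783 rad
x = r_b·(cos φ + φ·sin φ) = 29.725753·(0.86066206 + 0.53422783·0.50917661) = 33.669718
y = r_b·(sin φ − φ·cos φ) = 29.725753·(0.50917661 − 0.53422783·0.86066206) = 1.468065

x=33.669718 y=1.468065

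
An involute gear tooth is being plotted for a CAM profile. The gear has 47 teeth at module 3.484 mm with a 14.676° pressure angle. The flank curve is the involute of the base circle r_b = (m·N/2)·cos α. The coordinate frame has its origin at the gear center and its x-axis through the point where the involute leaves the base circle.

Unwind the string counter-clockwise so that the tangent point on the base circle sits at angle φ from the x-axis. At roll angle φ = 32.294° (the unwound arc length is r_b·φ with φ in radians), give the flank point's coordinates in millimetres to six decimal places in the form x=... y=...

pitch radius r_p = m·N/2 = 3.484·47/2 = 81.874000
base radius r_b = r_p·cos α = 81.874000·cos 14.676° = 79.202776
roll angle φ = 32.294° = 0.56363663 rad
x = r_b·(cos φ + φ·sin φ) = 79.202776·(0.84531779 + 0.56363663·0.53426383) = 90.801900
y = r_b·(sin φ − φ·cos φ) = 79.202776·(0.53426383 − 0.56363663·0.84531779) = 4.578852

x=90.801900 y=4.578852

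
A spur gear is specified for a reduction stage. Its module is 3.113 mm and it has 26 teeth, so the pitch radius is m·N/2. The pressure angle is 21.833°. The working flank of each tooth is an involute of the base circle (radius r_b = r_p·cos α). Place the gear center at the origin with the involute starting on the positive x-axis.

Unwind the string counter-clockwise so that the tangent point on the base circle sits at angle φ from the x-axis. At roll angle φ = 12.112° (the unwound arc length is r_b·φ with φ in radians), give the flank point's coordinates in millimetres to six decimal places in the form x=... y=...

x=38.396248 y=0.117764

pitch radius r_p = m·N/2 = 3.113·26/2 = 40.469000
base radius r_b = r_p·cos α = 40.469000·cos 21.833° = 37.566231
roll angle φ = 12.112° = 0.21139428 rad
x = r_b·(cos φ + φ·sin φ) = 37.566231·(0.97773931 + 0.21139428·0.20982334) = 38.396248
y = r_b·(sin φ − φ·cos φ) = 37.566231·(0.20982334 − 0.21139428·0.97773931) = 0.117764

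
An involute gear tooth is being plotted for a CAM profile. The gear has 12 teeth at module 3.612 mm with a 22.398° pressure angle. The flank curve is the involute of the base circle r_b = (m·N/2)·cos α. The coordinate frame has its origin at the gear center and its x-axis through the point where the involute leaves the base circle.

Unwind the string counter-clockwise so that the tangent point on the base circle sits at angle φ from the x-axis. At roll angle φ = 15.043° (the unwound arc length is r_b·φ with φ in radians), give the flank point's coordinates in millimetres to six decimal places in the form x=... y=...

x=20.715796 y=0.120047

pitch radius r_p = m·N/2 = 3.612·12/2 = 21.672000
base radius r_b = r_p·cos α = 21.672000·cos 22.398° = 20.037050
roll angle φ = 15.043° = 0.26254988 rad
x = r_b·(cos φ + φ·sin φ) = 20.037050·(0.96573131 + 0.26254988·0.25954389) = 20.715796
y = r_b·(sin φ − φ·cos φ) = 20.037050·(0.25954389 − 0.26254988·0.96573131) = 0.120047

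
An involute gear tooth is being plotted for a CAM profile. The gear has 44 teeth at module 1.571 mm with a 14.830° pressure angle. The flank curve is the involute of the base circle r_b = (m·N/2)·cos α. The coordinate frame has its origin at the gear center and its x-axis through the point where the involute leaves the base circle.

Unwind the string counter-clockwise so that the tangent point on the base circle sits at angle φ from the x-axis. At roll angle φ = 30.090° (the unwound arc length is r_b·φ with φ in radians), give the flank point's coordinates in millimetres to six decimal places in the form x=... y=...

pitch radius r_p = m·N/2 = 1.571·44/2 = 34.562000
base radius r_b = r_p·cos α = 34.562000·cos 14.830° = 33.410723
roll angle φ = 30.090° = 0.52516957 rad
x = r_b·(cos φ + φ·sin φ) = 33.410723·(0.86523894 + 0.52516957·0.50135973) = 37.705264
y = r_b·(sin φ − φ·cos φ) = 33.410723·(0.50135973 − 0.52516957·0.86523894) = 1.569053

x=37.705264 y=1.569053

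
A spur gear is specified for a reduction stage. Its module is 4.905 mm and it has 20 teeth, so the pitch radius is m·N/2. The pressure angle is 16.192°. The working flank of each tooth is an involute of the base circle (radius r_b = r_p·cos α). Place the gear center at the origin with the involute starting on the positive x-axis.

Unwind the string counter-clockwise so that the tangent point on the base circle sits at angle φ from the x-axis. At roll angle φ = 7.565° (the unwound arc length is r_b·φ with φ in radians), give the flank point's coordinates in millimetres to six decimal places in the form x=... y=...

pitch radius r_p = m·N/2 = 4.905·20/2 = 49.050000
base radius r_b = r_p·cos α = 49.050000·cos 16.192° = 47.104316
roll angle φ = 7.565° = 0.13203416 rad
x = r_b·(cos φ + φ·sin φ) = 47.104316·(0.99129615 + 0.13203416·0.13165087) = 47.513113
y = r_b·(sin φ − φ·cos φ) = 47.104316·(0.13165087 − 0.13203416·0.99129615) = 0.036078

x=47.513113 y=0.036078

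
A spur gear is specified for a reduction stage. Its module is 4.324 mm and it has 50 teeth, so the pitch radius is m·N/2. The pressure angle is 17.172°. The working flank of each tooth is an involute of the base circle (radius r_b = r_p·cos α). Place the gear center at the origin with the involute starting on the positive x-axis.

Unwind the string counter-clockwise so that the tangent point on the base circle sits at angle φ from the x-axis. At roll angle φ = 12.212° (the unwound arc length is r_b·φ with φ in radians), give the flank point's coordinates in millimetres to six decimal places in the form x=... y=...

pitch radius r_p = m·N/2 = 4.324·50/2 = 108.100000
base radius r_b = r_p·cos α = 108.100000·cos 17.172° = 103.281200
roll angle φ = 12.212° = 0.21313961 rad
x = r_b·(cos φ + φ·sin φ) = 103.281200·(0.97737161 + 0.21313961·0.21152950) = 105.600579
y = r_b·(sin φ − φ·cos φ) = 103.281200·(0.21152950 − 0.21313961·0.97737161) = 0.331832

x=105.600579 y=0.331832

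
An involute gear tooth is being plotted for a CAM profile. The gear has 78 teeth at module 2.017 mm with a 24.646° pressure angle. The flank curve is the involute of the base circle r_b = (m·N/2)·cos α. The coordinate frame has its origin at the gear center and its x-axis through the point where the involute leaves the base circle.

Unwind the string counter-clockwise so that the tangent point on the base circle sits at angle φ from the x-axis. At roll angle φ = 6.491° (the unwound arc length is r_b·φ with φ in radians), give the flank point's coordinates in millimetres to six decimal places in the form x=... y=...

x=71.954268 y=0.034608

pitch radius r_p = m·N/2 = 2.017·78/2 = 78.663000
base radius r_b = r_p·cos α = 78.663000·cos 24.646° = 71.496927
roll angle φ = 6.491° = 0.11328932 rad
x = r_b·(cos φ + φ·sin φ) = 71.496927·(0.99358963 + 0.11328932·0.11304714) = 71.954268
y = r_b·(sin φ − φ·cos φ) = 71.496927·(0.11304714 − 0.11328932·0.99358963) = 0.034608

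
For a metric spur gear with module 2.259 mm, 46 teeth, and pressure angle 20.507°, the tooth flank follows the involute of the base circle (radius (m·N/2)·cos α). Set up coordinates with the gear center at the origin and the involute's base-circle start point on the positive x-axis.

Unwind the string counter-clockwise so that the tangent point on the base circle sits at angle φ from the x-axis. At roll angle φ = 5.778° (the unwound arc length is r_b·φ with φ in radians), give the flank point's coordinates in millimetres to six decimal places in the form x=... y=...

x=48.911277 y=0.016619

pitch radius r_p = m·N/2 = 2.259·46/2 = 51.957000
base radius r_b = r_p·cos α = 51.957000·cos 20.507° = 48.664454
roll angle φ = 5.778° = 0.10084512 rad
x = r_b·(cos φ + φ·sin φ) = 48.664454·(0.99491944 + 0.10084512·0.10067428) = 48.911277
y = r_b·(sin φ − φ·cos φ) = 48.664454·(0.10067428 − 0.10084512·0.99491944) = 0.016619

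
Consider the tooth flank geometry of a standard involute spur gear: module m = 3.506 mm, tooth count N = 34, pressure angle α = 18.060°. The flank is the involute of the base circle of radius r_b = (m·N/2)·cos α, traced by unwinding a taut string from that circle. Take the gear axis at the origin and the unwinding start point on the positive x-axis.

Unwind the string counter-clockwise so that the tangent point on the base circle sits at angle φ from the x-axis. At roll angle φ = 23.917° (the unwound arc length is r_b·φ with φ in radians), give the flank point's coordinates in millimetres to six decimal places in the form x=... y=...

pitch radius r_p = m·N/2 = 3.506·34/2 = 59.602000
base radius r_b = r_p·cos α = 59.602000·cos 18.060° = 56.665552
roll angle φ = 23.917° = 0.41743040 rad
x = r_b·(cos φ + φ·sin φ) = 56.665552·(0.91413371 + 0.41743040·0.40541283) = 61.389496
y = r_b·(sin φ − φ·cos φ) = 56.665552·(0.40541283 − 0.41743040·0.91413371) = 1.350093

x=61.389496 y=1.350093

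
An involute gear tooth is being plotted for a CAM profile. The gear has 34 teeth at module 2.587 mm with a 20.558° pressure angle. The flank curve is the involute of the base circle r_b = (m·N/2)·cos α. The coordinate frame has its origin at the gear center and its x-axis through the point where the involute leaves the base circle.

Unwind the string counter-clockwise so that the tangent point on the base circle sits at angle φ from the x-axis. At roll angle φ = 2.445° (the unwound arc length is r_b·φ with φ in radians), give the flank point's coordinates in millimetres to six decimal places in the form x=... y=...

pitch radius r_p = m·N/2 = 2.587·34/2 = 43.979000
base radius r_b = r_p·cos α = 43.979000·cos 20.558° = 41.178294
roll angle φ = 2.445° = 0.04267330 rad
x = r_b·(cos φ + φ·sin φ) = 41.178294·(0.99908963 + 0.04267330·0.04266035) = 41.215770
y = r_b·(sin φ − φ·cos φ) = 41.178294·(0.04266035 − 0.04267330·0.99908963) = 0.001066

x=41.215770 y=0.001066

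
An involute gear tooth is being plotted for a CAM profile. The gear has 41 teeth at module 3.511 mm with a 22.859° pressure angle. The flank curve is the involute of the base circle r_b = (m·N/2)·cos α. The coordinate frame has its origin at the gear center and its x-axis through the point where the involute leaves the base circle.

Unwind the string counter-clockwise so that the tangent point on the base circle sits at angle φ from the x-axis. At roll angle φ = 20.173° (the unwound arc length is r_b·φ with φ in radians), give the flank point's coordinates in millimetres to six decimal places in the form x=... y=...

x=70.307102 y=0.952998

pitch radius r_p = m·N/2 = 3.511·41/2 = 71.975500
base radius r_b = r_p·cos α = 71.975500·cos 22.859° = 66.322805
roll angle φ = 20.173° = 0.35208527 rad
x = r_b·(cos φ + φ·sin φ) = 66.322805·(0.93865564 + 0.35208527·0.34485591) = 70.307102
y = r_b·(sin φ − φ·cos φ) = 66.322805·(0.34485591 − 0.35208527·0.93865564) = 0.952998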